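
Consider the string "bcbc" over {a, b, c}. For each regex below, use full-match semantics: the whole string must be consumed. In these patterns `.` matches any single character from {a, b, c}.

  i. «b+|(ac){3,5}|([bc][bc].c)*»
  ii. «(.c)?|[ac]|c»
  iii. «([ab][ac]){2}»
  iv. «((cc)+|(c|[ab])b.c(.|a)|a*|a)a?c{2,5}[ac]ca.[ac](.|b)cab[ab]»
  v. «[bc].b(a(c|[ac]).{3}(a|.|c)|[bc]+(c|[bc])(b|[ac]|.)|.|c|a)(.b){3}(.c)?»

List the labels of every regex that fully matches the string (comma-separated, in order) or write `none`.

i, iii

i → match
ii → no match
iii → match
iv → no match
v → no match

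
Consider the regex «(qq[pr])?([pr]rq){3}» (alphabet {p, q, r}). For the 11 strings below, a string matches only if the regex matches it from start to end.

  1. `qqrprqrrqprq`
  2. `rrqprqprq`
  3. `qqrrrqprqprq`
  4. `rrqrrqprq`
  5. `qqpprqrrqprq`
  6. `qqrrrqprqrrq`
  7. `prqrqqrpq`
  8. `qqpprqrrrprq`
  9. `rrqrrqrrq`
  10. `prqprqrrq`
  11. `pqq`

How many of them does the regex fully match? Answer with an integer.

8

1 → match
2 → match
3 → match
4 → match
5 → match
6 → match
7 → no match — must end with `rq`
8 → no match
9 → match
10 → match
11 → no match — must end with `rq`
Total matched: 8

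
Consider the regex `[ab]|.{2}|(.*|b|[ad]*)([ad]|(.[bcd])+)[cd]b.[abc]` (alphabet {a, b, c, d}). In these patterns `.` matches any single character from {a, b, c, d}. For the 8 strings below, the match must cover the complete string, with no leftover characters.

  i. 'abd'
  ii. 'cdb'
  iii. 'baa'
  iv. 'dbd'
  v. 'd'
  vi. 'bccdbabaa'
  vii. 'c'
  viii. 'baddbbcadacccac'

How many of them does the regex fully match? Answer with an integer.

i. 'abd' → no match
ii. 'cdb' → no match
iii. 'baa' → no match
iv. 'dbd' → no match
v. 'd' → no match
vi. 'bccdbabaa' → no match
vii. 'c' → no match
viii → no match
Total matched: 0

0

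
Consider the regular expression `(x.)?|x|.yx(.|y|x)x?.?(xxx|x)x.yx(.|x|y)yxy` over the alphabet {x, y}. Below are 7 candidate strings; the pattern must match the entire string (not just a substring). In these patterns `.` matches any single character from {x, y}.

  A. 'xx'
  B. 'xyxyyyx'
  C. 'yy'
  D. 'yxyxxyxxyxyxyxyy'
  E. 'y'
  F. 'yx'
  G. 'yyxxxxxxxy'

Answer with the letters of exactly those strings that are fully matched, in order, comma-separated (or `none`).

A → match
B → no match
C → no match
D → no match
E → no match
F → no match
G → no match

A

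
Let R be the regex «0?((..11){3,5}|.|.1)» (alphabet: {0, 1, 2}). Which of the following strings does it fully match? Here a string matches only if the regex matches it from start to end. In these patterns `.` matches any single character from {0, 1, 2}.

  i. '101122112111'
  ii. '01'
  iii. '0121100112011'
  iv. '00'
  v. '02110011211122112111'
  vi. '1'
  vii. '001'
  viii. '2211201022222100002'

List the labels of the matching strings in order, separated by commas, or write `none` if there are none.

i, ii, iii, iv, v, vi, vii

i. '101122112111' → match
ii. '01' → match
iii → match
iv. '00' → match
v → match
vi. '1' → match
vii. '001' → match
viii → no match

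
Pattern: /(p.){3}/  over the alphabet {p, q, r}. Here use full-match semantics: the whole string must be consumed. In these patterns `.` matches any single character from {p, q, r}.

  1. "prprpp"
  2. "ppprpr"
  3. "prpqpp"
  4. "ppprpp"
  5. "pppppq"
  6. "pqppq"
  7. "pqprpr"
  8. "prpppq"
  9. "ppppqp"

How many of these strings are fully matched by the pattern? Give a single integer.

7

1 → match
2 → match
3 → match
4 → match
5 → match
6 → no match
7 → match
8 → match
9 → no match
Total matched: 7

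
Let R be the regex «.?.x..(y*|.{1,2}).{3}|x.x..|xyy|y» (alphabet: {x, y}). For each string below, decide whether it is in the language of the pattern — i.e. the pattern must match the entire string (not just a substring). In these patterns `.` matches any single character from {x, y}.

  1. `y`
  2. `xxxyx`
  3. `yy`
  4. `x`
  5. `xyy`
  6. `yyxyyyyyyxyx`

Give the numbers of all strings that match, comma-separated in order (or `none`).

1, 2, 5, 6

1 → match
2 → match
3 → no match
4 → no match
5 → match
6 → match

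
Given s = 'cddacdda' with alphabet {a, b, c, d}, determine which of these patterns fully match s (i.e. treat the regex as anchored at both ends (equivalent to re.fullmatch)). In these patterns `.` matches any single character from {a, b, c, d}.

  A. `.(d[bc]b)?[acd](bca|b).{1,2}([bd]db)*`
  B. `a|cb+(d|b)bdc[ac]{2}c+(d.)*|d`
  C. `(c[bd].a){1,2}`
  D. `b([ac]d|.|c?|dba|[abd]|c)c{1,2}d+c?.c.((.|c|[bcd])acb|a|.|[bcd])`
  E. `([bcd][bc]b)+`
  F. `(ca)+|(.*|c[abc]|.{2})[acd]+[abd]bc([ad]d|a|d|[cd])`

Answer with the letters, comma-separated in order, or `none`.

A → no match
B → no match
C → match
D → no match — must start with 'b'
E → no match — must end with 'b'
F → no match

C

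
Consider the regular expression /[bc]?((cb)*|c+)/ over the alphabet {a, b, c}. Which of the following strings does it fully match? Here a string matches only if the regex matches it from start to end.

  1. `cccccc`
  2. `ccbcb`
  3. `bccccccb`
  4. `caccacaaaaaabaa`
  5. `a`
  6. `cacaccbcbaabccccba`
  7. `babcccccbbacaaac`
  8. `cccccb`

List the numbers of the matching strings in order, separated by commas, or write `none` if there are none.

1, 2

1 → match
2 → match
3 → no match
4 → no match
5 → no match
6 → no match
7 → no match
8 → no match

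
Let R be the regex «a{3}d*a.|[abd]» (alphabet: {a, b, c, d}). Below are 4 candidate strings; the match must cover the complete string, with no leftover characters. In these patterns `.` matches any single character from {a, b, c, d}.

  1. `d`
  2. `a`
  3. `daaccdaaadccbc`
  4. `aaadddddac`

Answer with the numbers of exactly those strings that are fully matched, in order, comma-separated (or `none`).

1 → match
2 → match
3 → no match
4 → match

1, 2, 4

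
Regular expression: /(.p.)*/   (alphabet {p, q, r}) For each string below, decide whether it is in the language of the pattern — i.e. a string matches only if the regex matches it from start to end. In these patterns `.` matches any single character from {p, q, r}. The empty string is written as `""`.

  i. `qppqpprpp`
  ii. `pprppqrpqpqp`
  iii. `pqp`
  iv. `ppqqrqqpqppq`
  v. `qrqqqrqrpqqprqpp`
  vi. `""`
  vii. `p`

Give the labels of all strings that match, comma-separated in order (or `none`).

i, vi

i → match
ii → no match
iii → no match
iv → no match
v → no match
vi → match
vii → no match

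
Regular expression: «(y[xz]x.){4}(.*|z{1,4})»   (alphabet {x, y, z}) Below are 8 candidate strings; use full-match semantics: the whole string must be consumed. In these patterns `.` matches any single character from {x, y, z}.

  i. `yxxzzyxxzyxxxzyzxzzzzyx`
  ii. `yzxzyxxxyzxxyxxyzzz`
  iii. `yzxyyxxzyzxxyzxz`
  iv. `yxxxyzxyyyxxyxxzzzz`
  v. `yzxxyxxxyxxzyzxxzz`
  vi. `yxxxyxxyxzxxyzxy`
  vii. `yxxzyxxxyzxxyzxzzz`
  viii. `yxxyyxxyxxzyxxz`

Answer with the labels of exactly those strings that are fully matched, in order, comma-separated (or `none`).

i → no match
ii → match
iii → match
iv → no match
v → match
vi → no match
vii → match
viii → no match

ii, iii, v, vii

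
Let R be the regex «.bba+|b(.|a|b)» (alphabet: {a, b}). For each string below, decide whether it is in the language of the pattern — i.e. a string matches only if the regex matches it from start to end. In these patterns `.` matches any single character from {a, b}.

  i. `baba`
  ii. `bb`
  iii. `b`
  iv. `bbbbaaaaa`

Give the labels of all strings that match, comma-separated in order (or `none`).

i. `baba` → no match
ii. `bb` → match
iii. `b` → no match
iv. `bbbbaaaaa` → no match

ii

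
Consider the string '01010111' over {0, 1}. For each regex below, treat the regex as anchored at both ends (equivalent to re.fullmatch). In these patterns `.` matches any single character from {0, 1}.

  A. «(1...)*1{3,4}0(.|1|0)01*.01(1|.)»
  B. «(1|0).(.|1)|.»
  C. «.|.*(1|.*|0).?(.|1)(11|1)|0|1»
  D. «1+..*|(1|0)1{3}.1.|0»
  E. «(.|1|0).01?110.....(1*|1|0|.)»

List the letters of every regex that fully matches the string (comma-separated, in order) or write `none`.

A → no match
B → no match
C → match
D → no match
E → no match

C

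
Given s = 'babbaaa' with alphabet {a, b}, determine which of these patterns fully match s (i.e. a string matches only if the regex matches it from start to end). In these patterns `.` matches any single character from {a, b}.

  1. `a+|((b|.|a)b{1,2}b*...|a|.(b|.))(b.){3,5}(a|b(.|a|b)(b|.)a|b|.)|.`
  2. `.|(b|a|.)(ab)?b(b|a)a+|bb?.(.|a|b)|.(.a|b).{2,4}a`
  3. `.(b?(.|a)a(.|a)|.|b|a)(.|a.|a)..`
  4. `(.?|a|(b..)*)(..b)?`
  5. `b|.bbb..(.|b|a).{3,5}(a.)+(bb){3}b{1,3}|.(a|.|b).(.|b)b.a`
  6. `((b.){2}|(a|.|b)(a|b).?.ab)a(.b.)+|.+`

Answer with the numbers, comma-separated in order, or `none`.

1 → no match
2 → match
3 → no match
4 → no match
5 → no match
6 → match

2, 6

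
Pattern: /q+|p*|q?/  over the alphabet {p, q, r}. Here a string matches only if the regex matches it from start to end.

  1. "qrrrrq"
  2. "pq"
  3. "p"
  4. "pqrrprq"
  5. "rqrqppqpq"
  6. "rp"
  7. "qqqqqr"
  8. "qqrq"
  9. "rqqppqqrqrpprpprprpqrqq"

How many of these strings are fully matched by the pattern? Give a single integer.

1

1 → no match
2 → no match
3 → match
4 → no match
5 → no match
6 → no match
7 → no match
8 → no match
9 → no match
Total matched: 1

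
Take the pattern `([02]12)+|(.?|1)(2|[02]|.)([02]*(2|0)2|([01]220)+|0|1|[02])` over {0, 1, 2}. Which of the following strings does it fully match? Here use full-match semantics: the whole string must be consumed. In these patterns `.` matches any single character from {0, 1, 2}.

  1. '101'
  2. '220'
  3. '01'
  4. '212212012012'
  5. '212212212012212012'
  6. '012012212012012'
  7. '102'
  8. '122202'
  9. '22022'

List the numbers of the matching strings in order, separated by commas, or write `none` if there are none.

1 → match
2 → match
3 → match
4 → match
5 → match
6 → match
7 → match
8 → match
9 → match

1, 2, 3, 4, 5, 6, 7, 8, 9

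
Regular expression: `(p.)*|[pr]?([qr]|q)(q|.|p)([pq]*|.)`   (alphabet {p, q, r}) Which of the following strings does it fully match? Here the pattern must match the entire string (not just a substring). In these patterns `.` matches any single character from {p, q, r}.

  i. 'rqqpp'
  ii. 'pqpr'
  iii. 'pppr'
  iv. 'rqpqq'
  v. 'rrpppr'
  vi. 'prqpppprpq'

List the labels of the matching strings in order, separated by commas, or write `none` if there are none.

i. 'rqqpp' → match
ii. 'pqpr' → match
iii. 'pppr' → match
iv. 'rqpqq' → match
v. 'rrpppr' → no match
vi. 'prqpppprpq' → no match

i, ii, iii, iv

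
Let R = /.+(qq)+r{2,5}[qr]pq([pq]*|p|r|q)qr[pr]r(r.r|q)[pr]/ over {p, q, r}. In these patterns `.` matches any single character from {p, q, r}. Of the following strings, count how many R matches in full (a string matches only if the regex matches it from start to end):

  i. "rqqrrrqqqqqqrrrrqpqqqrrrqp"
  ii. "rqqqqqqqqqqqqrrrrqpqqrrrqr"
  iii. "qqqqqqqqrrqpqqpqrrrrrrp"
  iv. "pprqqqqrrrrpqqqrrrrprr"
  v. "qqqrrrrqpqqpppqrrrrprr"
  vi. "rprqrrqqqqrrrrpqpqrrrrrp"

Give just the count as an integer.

i → match
ii → match
iii → match
iv → match
v → match
vi → no match
Total matched: 5

5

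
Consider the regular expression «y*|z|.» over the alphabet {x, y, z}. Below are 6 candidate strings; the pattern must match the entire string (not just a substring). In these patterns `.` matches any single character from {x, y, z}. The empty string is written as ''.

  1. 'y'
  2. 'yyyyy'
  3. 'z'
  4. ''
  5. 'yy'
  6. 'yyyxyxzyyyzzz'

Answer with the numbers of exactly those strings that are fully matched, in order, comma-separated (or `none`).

1 → match
2 → match
3 → match
4 → match
5 → match
6 → no match

1, 2, 3, 4, 5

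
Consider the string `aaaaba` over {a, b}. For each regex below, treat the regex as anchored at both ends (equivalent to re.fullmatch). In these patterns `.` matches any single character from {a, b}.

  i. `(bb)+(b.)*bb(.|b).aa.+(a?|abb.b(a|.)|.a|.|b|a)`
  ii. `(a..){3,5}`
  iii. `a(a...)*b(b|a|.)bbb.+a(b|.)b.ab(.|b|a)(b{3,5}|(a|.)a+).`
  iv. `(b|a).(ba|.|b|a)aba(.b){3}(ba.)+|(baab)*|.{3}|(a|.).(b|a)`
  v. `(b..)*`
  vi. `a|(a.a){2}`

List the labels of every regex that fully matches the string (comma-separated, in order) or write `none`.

vi

i → no match — must start with `bb`
ii → no match
iii → no match
iv → no match
v → no match
vi → match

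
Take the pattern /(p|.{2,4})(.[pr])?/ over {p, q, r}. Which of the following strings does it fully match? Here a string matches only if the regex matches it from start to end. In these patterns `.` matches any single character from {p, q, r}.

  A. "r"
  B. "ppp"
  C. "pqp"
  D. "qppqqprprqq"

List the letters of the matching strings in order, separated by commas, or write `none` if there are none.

B, C

A → no match
B → match
C → match
D → no match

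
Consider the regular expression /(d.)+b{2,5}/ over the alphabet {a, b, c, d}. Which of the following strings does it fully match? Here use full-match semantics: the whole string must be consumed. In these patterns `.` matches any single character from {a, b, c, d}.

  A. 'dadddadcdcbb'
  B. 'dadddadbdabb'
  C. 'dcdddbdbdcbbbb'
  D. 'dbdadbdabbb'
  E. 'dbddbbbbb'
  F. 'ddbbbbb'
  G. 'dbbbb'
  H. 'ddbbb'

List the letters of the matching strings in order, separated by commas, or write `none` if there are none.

A → match
B → match
C → match
D → match
E → match
F → match
G → match
H → match

A, B, C, D, E, F, G, H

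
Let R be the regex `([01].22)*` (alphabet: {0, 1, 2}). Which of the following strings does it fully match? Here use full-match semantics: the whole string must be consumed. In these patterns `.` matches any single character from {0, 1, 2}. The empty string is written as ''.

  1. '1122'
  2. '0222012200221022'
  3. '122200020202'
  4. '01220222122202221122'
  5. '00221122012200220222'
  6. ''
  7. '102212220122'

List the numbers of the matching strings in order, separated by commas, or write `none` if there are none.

1 → match
2 → match
3 → no match
4 → match
5 → match
6 → match
7 → match

1, 2, 4, 5, 6, 7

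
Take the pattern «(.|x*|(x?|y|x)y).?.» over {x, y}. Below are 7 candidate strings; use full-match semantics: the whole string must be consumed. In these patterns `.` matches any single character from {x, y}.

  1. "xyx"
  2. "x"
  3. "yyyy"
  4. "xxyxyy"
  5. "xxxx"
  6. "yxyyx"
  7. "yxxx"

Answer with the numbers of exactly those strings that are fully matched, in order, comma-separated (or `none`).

1, 2, 3, 5

1 → match
2 → match
3 → match
4 → no match
5 → match
6 → no match
7 → no match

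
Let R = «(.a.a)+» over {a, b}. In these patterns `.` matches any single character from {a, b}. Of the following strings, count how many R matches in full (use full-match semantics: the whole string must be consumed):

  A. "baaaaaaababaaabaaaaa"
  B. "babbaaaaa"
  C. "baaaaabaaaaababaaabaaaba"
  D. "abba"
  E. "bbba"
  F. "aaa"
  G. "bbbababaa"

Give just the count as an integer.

A → match
B. "babbaaaaa" → no match
C → match
D. "abba" → no match
E. "bbba" → no match
F. "aaa" → no match
G. "bbbababaa" → no match
Total matched: 2

2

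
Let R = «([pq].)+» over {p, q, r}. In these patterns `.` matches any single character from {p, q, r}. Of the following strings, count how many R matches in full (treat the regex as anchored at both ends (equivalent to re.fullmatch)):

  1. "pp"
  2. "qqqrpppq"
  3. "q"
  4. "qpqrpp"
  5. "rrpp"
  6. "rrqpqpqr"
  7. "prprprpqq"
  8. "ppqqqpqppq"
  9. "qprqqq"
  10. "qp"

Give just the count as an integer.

1. "pp" → match
2. "qqqrpppq" → match
3. "q" → no match
4. "qpqrpp" → match
5. "rrpp" → no match
6. "rrqpqpqr" → no match
7. "prprprpqq" → no match
8. "ppqqqpqppq" → match
9. "qprqqq" → no match
10. "qp" → match
Total matched: 5

5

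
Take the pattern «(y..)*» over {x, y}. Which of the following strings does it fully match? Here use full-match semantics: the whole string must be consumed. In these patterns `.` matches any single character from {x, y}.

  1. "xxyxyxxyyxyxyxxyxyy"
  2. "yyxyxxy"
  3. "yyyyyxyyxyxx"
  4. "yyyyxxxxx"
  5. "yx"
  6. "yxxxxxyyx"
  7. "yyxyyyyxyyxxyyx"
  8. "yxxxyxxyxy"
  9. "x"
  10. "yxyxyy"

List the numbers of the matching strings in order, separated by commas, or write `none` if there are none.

1 → no match
2 → no match
3 → match
4 → no match
5 → no match
6 → no match
7 → match
8 → no match
9 → no match
10 → no match

3, 7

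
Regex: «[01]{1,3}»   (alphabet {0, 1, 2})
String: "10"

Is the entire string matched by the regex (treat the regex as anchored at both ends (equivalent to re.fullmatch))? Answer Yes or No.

Yes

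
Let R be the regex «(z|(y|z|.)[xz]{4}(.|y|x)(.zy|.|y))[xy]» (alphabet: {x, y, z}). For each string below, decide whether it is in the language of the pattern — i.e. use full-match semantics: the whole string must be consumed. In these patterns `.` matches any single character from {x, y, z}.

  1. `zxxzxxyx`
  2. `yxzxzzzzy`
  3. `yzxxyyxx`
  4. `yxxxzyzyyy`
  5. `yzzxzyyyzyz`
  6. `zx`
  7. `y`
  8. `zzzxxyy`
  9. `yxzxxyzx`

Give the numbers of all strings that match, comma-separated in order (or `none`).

1 → match
2 → no match
3 → no match
4 → no match
5 → no match
6 → match
7 → no match
8 → no match
9 → match

1, 6, 9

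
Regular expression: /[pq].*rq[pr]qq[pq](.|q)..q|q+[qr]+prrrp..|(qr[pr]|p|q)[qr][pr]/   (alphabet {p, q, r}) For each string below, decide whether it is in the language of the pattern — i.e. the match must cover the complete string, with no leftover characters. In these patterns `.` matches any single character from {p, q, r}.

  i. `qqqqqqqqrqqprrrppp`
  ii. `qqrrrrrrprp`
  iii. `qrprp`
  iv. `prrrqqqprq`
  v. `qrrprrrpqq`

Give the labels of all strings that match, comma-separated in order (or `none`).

i, iii, v

i → match
ii. `qqrrrrrrprp` → no match
iii. `qrprp` → match
iv. `prrrqqqprq` → no match
v. `qrrprrrpqq` → match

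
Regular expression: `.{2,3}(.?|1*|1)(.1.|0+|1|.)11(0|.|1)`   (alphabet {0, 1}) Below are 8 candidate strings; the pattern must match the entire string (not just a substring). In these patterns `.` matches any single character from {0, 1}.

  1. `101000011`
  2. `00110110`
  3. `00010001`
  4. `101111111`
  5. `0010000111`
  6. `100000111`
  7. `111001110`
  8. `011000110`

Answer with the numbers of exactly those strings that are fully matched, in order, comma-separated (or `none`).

1 → no match
2 → match
3 → no match
4 → match
5 → match
6 → match
7 → no match
8 → match

2, 4, 5, 6, 8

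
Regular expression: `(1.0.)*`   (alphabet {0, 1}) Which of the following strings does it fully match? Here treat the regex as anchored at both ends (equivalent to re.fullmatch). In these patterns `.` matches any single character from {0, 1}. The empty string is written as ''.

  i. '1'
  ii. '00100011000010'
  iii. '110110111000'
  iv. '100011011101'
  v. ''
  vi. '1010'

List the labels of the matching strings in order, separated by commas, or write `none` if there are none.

i → no match
ii → no match
iii → no match
iv → match
v → match
vi → no match

iv, v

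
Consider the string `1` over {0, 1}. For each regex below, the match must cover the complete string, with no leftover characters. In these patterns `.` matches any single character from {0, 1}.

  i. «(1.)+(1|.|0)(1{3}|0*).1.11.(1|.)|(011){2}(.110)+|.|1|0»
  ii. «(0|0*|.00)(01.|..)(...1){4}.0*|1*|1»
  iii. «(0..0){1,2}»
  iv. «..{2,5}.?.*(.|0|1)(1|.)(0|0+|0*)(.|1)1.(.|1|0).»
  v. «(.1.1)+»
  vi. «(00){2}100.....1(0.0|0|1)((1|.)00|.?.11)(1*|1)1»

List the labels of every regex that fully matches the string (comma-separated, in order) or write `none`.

i → match
ii → match
iii → no match — must start with `0`
iv → no match
v → no match
vi → no match — must start with `00`

i, ii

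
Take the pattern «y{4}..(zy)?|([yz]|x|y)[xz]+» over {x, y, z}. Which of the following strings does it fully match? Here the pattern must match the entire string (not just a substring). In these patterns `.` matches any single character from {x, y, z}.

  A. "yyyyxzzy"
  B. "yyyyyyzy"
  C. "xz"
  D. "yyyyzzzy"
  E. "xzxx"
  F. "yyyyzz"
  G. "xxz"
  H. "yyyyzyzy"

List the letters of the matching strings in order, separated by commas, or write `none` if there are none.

A → match
B → match
C → match
D → match
E → match
F → match
G → match
H → match

A, B, C, D, E, F, G, H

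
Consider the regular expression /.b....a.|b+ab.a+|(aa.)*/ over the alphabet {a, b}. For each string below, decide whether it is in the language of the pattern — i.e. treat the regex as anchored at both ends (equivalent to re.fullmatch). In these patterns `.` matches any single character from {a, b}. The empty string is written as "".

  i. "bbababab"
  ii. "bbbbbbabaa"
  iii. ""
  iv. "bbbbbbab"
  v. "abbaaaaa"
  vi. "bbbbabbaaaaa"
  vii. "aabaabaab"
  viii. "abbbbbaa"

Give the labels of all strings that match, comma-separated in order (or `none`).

i, ii, iii, iv, v, vi, vii, viii

i. "bbababab" → match
ii. "bbbbbbabaa" → match
iii. "" → match
iv. "bbbbbbab" → match
v. "abbaaaaa" → match
vi. "bbbbabbaaaaa" → match
vii. "aabaabaab" → match
viii. "abbbbbaa" → match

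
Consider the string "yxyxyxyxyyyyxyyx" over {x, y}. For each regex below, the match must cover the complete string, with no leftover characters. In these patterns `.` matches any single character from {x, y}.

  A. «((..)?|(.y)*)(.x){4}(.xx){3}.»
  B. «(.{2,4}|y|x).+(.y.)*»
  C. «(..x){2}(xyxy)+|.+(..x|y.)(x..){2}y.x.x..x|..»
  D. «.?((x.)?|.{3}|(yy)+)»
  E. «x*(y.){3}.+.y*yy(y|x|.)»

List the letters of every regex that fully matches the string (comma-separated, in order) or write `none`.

A → no match
B → match
C → no match
D → no match
E → match

B, E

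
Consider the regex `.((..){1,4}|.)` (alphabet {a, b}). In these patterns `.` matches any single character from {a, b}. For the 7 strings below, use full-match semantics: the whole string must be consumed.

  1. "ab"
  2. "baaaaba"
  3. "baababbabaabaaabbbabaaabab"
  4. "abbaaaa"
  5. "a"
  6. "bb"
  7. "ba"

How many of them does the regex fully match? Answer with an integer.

1 → match
2 → match
3 → no match
4 → match
5 → no match
6 → match
7 → match
Total matched: 5

5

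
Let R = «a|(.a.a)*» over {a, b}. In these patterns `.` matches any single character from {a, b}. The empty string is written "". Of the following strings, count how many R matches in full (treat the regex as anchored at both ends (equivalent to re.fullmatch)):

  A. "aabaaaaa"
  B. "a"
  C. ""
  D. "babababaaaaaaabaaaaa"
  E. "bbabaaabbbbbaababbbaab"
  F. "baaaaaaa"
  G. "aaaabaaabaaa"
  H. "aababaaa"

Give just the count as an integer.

7

A. "aabaaaaa" → match
B. "a" → match
C. "" → match
D → match
E → no match
F. "baaaaaaa" → match
G. "aaaabaaabaaa" → match
H. "aababaaa" → match
Total matched: 7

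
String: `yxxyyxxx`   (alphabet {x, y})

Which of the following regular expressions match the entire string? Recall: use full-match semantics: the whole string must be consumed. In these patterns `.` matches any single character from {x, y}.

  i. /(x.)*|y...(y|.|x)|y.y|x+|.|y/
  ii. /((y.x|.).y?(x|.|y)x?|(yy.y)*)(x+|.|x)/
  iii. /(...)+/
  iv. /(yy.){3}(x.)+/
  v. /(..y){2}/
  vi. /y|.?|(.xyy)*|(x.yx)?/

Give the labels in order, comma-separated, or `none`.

i → no match
ii → match
iii → no match
iv → no match — must start with `yy`
v → no match — must end with `y`
vi → no match

ii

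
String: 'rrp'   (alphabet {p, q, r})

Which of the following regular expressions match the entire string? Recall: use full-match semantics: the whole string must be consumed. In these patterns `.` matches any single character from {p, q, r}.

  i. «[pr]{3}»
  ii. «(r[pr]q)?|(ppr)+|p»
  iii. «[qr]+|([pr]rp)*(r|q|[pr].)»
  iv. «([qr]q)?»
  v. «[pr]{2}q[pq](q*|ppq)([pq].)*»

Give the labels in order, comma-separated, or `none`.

i

i → match
ii → no match
iii → no match
iv → no match
v → no match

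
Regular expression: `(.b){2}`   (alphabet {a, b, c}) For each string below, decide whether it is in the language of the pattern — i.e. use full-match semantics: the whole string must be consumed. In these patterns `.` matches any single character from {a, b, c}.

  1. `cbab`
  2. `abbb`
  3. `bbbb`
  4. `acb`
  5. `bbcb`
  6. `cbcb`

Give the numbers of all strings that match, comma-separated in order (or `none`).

1 → match
2 → match
3 → match
4 → no match
5 → match
6 → match

1, 2, 3, 5, 6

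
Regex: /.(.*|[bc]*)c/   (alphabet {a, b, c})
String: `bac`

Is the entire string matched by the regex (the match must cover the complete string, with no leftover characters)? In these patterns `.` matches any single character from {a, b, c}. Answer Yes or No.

Yes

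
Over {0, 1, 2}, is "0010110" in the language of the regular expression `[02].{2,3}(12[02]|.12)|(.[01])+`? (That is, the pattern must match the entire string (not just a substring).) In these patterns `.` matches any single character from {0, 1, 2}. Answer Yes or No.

No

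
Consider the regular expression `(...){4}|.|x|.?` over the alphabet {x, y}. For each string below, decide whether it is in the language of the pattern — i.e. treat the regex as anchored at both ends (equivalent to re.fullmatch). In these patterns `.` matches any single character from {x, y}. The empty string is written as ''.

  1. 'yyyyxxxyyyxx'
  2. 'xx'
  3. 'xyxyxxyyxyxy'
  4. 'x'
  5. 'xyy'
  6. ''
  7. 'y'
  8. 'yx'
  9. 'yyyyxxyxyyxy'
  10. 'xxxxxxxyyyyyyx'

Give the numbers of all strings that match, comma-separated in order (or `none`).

1 → match
2 → no match
3 → match
4 → match
5 → no match
6 → match
7 → match
8 → no match
9 → match
10 → no match

1, 3, 4, 6, 7, 9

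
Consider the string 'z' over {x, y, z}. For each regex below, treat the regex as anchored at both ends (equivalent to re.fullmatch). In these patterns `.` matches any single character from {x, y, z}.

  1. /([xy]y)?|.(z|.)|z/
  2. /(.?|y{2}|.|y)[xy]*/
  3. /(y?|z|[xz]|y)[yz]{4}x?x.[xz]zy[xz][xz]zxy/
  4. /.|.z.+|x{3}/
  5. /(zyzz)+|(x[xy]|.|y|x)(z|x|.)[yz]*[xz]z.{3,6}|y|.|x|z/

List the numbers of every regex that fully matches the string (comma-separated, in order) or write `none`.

1 → match
2 → match
3 → no match — must end with 'zxy'
4 → match
5 → match

1, 2, 4, 5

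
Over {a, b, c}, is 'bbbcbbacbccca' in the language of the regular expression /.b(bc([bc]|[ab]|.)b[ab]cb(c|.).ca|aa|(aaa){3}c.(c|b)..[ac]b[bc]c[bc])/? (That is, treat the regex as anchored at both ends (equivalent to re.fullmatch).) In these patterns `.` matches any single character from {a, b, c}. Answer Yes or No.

Yes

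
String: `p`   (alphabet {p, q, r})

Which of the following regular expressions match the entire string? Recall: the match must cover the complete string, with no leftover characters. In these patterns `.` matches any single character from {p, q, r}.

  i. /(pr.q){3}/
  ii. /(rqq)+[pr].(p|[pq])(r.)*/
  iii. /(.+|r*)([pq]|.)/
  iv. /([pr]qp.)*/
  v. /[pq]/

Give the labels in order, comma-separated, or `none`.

iii, v

i → no match — must start with `pr`
ii → no match — must start with `rqq`
iii → match
iv → no match
v → match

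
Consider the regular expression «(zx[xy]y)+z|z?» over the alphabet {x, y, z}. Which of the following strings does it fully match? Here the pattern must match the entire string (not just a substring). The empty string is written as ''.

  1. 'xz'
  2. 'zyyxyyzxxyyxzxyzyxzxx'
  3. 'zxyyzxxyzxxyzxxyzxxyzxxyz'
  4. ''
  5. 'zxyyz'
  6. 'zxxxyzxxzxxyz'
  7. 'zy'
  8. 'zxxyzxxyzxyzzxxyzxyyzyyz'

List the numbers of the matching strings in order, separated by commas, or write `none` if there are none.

3, 4, 5

1 → no match
2 → no match
3 → match
4 → match
5 → match
6 → no match
7 → no match
8 → no match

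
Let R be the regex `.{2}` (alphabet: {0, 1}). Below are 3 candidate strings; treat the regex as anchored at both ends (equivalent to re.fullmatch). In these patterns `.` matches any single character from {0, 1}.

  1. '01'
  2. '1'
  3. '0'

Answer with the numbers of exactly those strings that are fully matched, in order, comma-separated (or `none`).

1. '01' → match
2. '1' → no match
3. '0' → no match

1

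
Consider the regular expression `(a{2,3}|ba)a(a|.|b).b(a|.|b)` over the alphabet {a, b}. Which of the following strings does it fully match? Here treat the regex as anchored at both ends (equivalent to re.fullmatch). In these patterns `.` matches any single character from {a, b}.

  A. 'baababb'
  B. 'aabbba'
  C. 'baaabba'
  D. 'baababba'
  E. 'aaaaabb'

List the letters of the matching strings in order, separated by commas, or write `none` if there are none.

A, C, E

A → match
B → no match
C → match
D → no match
E → match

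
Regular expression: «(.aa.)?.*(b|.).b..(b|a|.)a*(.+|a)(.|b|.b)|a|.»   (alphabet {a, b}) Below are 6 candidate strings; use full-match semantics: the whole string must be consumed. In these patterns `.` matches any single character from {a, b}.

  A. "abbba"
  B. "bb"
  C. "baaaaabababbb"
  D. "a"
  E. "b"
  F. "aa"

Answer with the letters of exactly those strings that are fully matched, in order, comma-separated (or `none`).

C, D, E

A. "abbba" → no match
B. "bb" → no match
C → match
D. "a" → match
E. "b" → match
F. "aa" → no match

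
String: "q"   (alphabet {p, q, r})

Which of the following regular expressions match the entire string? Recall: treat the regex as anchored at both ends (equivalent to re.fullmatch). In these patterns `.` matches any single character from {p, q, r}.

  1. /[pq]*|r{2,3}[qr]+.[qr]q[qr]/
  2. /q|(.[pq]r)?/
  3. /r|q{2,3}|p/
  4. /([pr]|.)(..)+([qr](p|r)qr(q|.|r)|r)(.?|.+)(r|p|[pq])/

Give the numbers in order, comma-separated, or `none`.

1 → match
2 → match
3 → no match
4 → no match

1, 2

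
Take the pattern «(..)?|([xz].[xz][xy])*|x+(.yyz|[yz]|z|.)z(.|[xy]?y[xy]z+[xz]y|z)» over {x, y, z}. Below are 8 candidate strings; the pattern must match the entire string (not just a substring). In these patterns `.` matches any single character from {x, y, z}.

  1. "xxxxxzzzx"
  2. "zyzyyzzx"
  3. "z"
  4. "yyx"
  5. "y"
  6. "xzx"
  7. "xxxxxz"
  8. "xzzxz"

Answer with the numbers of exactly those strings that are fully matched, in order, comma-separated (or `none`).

1 → no match
2 → no match
3 → no match
4 → no match
5 → no match
6 → no match
7 → no match
8 → no match

none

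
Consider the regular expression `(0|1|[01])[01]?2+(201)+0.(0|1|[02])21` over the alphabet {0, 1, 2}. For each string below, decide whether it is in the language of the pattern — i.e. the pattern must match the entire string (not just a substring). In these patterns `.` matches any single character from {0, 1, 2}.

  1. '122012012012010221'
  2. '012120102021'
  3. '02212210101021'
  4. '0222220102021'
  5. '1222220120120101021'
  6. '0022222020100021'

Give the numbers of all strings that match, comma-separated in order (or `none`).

4, 5

1 → no match
2. '012120102021' → no match
3 → no match
4 → match
5 → match
6 → no match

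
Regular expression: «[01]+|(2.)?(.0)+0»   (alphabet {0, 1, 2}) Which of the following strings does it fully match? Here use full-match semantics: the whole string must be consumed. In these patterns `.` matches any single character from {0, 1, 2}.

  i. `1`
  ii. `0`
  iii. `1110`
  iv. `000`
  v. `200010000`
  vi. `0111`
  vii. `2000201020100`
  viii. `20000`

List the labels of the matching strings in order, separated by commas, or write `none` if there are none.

i → match
ii → match
iii → match
iv → match
v → match
vi → match
vii → match
viii → match

i, ii, iii, iv, v, vi, vii, viii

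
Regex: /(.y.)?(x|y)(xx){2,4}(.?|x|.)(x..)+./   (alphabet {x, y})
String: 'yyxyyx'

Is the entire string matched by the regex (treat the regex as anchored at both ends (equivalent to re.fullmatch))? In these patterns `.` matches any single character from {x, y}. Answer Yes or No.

No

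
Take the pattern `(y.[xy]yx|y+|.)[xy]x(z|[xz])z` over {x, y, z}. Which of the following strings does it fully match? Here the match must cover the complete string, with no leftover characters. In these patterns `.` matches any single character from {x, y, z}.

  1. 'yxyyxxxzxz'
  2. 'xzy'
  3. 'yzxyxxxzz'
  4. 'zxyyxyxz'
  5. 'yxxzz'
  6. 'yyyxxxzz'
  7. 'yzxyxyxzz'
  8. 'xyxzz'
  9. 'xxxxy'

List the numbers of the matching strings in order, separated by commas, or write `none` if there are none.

3, 5, 7, 8

1 → no match
2 → no match — must end with 'z'
3 → match
4 → no match
5 → match
6 → no match
7 → match
8 → match
9 → no match — must end with 'z'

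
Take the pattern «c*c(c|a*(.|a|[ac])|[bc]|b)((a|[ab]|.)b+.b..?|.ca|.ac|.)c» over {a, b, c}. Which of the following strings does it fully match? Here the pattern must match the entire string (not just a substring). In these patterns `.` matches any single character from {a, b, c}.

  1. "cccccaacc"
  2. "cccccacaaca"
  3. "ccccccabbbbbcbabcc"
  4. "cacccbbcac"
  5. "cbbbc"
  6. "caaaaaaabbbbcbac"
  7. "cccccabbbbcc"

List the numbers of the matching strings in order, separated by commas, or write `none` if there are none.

1. "cccccaacc" → match
2. "cccccacaaca" → no match — must end with "c"
3 → no match
4. "cacccbbcac" → no match
5. "cbbbc" → no match
6 → match
7. "cccccabbbbcc" → match

1, 6, 7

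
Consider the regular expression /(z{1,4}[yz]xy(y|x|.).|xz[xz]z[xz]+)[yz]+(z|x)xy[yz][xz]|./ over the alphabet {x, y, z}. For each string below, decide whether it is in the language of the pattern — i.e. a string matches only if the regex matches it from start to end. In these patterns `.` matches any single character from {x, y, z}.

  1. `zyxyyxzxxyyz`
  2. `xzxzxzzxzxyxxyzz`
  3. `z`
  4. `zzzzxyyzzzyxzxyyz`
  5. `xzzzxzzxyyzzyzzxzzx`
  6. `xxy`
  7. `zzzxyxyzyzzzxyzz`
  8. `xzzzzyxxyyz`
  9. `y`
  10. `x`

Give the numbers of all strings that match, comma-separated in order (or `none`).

1, 2, 3, 7, 8, 9, 10

1. `zyxyyxzxxyyz` → match
2 → match
3. `z` → match
4 → no match
5 → no match
6. `xxy` → no match
7 → match
8. `xzzzzyxxyyz` → match
9. `y` → match
10. `x` → match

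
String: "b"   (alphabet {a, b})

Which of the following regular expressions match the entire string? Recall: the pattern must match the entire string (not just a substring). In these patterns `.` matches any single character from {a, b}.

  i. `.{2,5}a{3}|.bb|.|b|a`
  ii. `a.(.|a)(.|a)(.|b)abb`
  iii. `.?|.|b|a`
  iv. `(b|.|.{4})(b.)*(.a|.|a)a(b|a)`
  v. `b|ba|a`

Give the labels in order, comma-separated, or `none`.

i → match
ii → no match — must start with "a"
iii → match
iv → no match
v → match

i, iii, v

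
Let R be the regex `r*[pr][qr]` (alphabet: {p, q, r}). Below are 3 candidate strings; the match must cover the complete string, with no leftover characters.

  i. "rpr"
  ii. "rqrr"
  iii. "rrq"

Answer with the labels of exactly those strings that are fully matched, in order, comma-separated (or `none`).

i, iii

i → match
ii → no match
iii → match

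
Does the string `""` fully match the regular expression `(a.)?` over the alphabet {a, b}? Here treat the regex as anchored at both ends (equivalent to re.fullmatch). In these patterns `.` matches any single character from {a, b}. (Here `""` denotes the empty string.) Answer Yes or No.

Yes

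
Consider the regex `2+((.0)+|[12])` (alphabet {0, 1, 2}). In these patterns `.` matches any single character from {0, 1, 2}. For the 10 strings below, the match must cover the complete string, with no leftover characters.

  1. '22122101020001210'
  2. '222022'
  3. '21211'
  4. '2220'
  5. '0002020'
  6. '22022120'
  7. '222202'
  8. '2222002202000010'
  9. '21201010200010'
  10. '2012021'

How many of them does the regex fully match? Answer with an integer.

1

1 → no match
2 → no match
3 → no match
4 → match
5 → no match — must start with '2'
6 → no match
7 → no match
8 → no match
9 → no match
10 → no match
Total matched: 1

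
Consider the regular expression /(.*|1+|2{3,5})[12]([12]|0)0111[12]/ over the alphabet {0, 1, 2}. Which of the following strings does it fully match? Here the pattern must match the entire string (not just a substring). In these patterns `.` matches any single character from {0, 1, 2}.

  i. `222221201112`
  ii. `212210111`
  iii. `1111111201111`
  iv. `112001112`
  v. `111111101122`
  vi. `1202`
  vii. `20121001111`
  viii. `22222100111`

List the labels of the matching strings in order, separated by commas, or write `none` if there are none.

i, iii, iv, vii

i → match
ii → no match
iii → match
iv → match
v → no match
vi → no match
vii → match
viii → no match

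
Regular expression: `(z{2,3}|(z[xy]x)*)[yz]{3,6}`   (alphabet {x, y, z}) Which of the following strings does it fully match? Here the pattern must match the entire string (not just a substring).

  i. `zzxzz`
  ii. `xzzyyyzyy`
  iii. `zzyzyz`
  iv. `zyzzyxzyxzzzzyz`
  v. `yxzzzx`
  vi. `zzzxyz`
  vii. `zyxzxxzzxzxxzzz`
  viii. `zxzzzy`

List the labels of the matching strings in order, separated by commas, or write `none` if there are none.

i. `zzxzz` → no match
ii. `xzzyyyzyy` → no match
iii. `zzyzyz` → match
iv → no match
v. `yxzzzx` → no match
vi. `zzzxyz` → no match
vii → no match
viii. `zxzzzy` → no match

iii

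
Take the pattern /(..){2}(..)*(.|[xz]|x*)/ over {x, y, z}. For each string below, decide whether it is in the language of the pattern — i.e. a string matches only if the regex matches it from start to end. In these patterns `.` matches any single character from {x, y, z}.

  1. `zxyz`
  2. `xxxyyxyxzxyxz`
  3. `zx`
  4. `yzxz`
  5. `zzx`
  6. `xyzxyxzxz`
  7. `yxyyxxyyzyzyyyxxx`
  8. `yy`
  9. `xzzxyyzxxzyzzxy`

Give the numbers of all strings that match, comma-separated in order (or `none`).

1 → match
2 → match
3 → no match
4 → match
5 → no match
6 → match
7 → match
8 → no match
9 → match

1, 2, 4, 6, 7, 9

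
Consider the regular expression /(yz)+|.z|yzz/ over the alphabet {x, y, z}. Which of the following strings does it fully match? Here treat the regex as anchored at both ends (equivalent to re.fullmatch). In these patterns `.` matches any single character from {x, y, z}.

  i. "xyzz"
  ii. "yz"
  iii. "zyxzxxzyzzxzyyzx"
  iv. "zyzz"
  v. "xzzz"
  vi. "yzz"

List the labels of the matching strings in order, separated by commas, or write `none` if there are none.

ii, vi

i → no match
ii → match
iii → no match
iv → no match
v → no match
vi → match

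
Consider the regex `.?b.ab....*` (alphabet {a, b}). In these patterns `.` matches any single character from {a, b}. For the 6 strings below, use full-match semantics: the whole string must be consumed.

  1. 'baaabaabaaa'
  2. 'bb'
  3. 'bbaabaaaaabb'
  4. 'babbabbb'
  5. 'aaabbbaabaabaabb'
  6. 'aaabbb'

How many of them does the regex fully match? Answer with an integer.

1 → no match
2 → no match
3 → match
4 → no match
5 → no match
6 → no match
Total matched: 1

1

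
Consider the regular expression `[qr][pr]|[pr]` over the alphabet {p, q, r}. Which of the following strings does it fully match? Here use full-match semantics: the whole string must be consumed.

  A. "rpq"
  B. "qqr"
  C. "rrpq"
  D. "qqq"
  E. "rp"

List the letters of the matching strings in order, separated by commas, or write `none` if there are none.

E

A → no match
B → no match
C → no match
D → no match
E → match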